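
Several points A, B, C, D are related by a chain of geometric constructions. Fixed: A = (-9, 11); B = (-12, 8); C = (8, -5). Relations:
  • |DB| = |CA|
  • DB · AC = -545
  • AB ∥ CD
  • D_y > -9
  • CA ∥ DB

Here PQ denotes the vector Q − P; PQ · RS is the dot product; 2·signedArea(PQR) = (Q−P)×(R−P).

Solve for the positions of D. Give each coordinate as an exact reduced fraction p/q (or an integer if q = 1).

D = (5, -8)

1. D_x = 5  [CA ∥ DB ∩ AB ∥ CD]
2. D_y = -8  [CA ∥ DB ∩ AB ∥ CD]
   → D = (5, -8)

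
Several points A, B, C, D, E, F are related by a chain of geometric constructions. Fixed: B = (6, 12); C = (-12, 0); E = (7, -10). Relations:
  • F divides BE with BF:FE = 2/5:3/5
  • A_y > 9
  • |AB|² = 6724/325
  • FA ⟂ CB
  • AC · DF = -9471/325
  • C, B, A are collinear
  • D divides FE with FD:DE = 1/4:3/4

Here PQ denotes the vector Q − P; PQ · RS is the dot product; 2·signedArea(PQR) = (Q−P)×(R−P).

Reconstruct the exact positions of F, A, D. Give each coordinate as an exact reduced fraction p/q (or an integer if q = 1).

A = (144/65, 616/65)
D = (131/20, -1/10)
F = (32/5, 16/5)

1. F_x = 32/5  [F divides BE with BF:FE = 2/5:3/5]
2. F_y = 16/5  [F divides BE with BF:FE = 2/5:3/5]
   → F = (32/5, 16/5)
3. A_x = 144/65  [C, B, A are collinear ∩ FA ⟂ CB]
4. A_y = 616/65  [C, B, A are collinear ∩ FA ⟂ CB]
   → A = (144/65, 616/65)
5. D_x = 131/20  [D divides FE with FD:DE = 1/4:3/4]
6. D_y = -1/10  [D divides FE with FD:DE = 1/4:3/4]
   → D = (131/20, -1/10)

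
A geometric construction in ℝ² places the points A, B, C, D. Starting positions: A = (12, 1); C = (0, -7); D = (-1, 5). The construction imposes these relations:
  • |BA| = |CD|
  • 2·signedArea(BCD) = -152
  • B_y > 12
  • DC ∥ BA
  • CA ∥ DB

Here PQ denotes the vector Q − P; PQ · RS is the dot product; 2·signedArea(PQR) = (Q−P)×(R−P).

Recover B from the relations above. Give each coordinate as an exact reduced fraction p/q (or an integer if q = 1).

1. B_x = 11  [DC ∥ BA ∩ CA ∥ DB]
2. B_y = 13  [DC ∥ BA ∩ CA ∥ DB]
   → B = (11, 13)

B = (11, 13)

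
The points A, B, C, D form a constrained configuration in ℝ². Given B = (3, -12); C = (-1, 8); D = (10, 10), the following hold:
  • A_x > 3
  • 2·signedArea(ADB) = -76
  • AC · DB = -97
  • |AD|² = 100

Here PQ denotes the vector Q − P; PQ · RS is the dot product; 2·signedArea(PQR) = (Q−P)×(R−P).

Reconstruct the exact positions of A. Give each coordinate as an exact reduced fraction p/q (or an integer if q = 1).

1. A_x = 4  [2·signedArea(ADB) = -76 ∩ AC · DB = -97]
2. A_y = 2  [2·signedArea(ADB) = -76 ∩ AC · DB = -97]
   → A = (4, 2)

A = (4, 2)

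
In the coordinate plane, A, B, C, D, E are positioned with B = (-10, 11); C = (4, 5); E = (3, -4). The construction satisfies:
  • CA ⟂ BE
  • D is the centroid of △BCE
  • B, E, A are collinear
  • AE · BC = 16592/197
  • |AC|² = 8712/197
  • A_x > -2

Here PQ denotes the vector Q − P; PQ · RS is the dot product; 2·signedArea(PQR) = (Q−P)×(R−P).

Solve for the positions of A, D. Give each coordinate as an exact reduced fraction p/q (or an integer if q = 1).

1. A_x = -202/197  [B, E, A are collinear ∩ CA ⟂ BE]
2. A_y = 127/197  [B, E, A are collinear ∩ CA ⟂ BE]
   → A = (-202/197, 127/197)
3. D_x = -1  [D is the centroid of △BCE]
4. D_y = 4  [D is the centroid of △BCE]
   → D = (-1, 4)

A = (-202/197, 127/197)
D = (-1, 4)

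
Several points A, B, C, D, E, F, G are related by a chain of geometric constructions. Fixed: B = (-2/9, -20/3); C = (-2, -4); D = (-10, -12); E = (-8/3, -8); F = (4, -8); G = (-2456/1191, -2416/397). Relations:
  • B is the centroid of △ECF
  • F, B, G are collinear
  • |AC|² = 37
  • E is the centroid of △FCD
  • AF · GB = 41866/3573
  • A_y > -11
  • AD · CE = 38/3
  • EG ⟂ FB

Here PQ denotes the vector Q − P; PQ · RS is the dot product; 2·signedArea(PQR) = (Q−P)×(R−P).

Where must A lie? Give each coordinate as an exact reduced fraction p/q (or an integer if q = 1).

1. A_x = -3  [AD · CE = 38/3 ∩ AF · GB = 41866/3573]
2. A_y = -10  [AD · CE = 38/3 ∩ AF · GB = 41866/3573]
   → A = (-3, -10)

A = (-3, -10)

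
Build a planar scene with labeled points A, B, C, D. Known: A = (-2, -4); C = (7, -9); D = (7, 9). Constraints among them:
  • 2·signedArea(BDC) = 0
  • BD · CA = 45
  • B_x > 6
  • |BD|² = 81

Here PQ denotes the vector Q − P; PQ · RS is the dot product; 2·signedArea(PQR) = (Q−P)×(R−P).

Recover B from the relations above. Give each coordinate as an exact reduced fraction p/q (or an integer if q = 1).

B = (7, 0)

1. B_x = 7  [2·signedArea(BDC) = 0 ∩ BD · CA = 45]
2. B_y = 0  [2·signedArea(BDC) = 0 ∩ BD · CA = 45]
   → B = (7, 0)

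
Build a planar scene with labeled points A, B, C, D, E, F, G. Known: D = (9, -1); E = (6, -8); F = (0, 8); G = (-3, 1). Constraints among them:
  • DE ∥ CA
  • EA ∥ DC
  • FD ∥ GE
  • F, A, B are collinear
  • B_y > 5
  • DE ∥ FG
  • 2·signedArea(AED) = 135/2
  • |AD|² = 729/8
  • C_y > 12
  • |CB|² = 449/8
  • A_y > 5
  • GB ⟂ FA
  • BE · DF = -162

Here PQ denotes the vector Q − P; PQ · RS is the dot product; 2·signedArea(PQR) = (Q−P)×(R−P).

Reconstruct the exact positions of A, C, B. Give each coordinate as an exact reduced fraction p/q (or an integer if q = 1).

A = (9/4, 23/4)
B = (2, 6)
C = (21/4, 51/4)

1. A_x = 9/4  [line -7·x + 3·y + -3/2 = 0 ∩ |AD|² = 729/8]
2. A_y = 23/4  [line -7·x + 3·y + -3/2 = 0 ∩ |AD|² = 729/8]
   → A = (9/4, 23/4)
3. C_x = 21/4  [DE ∥ CA ∩ EA ∥ DC]
4. C_y = 51/4  [DE ∥ CA ∩ EA ∥ DC]
   → C = (21/4, 51/4)
5. B_x = 2  [F, A, B are collinear ∩ GB ⟂ FA]
6. B_y = 6  [F, A, B are collinear ∩ GB ⟂ FA]
   → B = (2, 6)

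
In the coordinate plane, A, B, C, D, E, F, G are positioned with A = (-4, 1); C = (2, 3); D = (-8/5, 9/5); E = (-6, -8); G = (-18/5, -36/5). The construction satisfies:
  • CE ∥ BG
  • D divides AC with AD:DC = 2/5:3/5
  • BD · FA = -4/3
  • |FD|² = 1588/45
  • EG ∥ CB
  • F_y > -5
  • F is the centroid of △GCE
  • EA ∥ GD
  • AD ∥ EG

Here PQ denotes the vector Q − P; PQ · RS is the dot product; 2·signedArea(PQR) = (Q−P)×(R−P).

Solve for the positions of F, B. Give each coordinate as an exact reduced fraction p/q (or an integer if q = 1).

1. F_x = -38/15  [F is the centroid of △GCE]
2. F_y = -61/15  [F is the centroid of △GCE]
   → F = (-38/15, -61/15)
3. B_x = 22/5  [CE ∥ BG ∩ EG ∥ CB]
4. B_y = 19/5  [CE ∥ BG ∩ EG ∥ CB]
   → B = (22/5, 19/5)

B = (22/5, 19/5)
F = (-38/15, -61/15)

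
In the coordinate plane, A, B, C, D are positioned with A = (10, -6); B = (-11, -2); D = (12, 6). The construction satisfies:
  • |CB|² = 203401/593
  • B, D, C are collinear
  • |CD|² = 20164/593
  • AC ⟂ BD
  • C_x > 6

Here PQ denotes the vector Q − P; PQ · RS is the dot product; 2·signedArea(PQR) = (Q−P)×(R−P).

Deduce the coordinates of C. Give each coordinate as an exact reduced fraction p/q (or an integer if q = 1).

C = (3850/593, 2422/593)

1. C_x = 3850/593  [B, D, C are collinear ∩ AC ⟂ BD]
2. C_y = 2422/593  [B, D, C are collinear ∩ AC ⟂ BD]
   → C = (3850/593, 2422/593)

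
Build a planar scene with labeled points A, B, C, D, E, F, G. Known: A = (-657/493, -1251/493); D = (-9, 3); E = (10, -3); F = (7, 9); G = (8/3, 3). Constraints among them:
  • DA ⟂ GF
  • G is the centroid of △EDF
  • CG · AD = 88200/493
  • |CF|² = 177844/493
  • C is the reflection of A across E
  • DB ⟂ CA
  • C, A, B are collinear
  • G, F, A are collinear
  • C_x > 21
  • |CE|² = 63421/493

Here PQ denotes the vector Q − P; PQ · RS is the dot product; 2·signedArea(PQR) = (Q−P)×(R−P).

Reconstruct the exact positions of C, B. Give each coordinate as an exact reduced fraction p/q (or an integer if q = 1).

B = (-288054297/31266553, -69284871/31266553)
C = (10517/493, -1707/493)

1. C_x = 10517/493  [C is the reflection of A across E]
2. C_y = -1707/493  [C is the reflection of A across E]
   → C = (10517/493, -1707/493)
3. B_x = -288054297/31266553  [C, A, B are collinear ∩ DB ⟂ CA]
4. B_y = -69284871/31266553  [C, A, B are collinear ∩ DB ⟂ CA]
   → B = (-288054297/31266553, -69284871/31266553)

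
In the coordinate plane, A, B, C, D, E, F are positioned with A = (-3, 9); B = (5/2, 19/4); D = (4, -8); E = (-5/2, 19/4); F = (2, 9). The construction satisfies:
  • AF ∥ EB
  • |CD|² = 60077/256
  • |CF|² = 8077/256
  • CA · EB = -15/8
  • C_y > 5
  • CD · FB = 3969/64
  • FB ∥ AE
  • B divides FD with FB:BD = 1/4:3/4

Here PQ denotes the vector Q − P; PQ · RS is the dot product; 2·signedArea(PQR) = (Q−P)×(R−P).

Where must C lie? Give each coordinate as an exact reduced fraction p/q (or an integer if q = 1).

1. C_x = -21/8  [CA · EB = -15/8 ∩ CD · FB = 3969/64]
2. C_y = 93/16  [CA · EB = -15/8 ∩ CD · FB = 3969/64]
   → C = (-21/8, 93/16)

C = (-21/8, 93/16)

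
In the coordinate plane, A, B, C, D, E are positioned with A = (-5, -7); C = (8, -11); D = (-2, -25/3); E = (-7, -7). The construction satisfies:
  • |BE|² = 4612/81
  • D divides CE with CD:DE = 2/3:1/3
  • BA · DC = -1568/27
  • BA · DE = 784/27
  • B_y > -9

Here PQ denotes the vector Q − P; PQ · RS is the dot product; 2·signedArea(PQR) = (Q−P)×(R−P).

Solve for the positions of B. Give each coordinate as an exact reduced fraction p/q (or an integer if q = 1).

1. B_x = 1/3  [line 5·x + -4/3·y + -361/27 = 0 ∩ |BE|² = 4612/81]
2. B_y = -79/9  [line 5·x + -4/3·y + -361/27 = 0 ∩ |BE|² = 4612/81]
   → B = (1/3, -79/9)

B = (1/3, -79/9)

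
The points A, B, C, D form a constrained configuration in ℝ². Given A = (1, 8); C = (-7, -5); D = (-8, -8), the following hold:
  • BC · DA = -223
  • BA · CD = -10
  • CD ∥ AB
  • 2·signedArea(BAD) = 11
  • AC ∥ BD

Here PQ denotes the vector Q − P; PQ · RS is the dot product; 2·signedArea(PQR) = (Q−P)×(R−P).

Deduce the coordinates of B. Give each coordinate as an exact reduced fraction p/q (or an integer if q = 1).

B = (0, 5)

1. B_x = 0  [AC ∥ BD ∩ CD ∥ AB]
2. B_y = 5  [AC ∥ BD ∩ CD ∥ AB]
   → B = (0, 5)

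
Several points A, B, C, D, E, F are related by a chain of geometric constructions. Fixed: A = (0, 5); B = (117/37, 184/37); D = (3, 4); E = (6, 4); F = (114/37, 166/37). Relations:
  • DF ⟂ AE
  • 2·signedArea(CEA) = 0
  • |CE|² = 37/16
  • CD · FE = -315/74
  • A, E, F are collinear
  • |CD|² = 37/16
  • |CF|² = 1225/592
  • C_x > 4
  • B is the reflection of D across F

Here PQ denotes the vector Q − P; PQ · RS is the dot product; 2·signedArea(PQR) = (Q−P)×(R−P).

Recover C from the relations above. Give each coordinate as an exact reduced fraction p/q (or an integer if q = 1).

C = (9/2, 17/4)

1. C_x = 9/2  [2·signedArea(CEA) = 0 ∩ CD · FE = -315/74]
2. C_y = 17/4  [2·signedArea(CEA) = 0 ∩ CD · FE = -315/74]
   → C = (9/2, 17/4)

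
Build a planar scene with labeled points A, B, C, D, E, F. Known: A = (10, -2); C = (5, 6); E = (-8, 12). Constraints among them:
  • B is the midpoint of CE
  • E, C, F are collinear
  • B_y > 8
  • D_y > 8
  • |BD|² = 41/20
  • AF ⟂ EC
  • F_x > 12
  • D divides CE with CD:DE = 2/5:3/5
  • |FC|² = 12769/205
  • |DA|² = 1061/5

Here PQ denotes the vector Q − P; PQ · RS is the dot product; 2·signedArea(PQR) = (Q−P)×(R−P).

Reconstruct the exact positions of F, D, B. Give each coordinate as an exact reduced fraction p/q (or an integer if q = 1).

B = (-3/2, 9)
D = (-1/5, 42/5)
F = (2494/205, 552/205)

1. F_x = 2494/205  [E, C, F are collinear ∩ AF ⟂ EC]
2. F_y = 552/205  [E, C, F are collinear ∩ AF ⟂ EC]
   → F = (2494/205, 552/205)
3. D_x = -1/5  [D divides CE with CD:DE = 2/5:3/5]
4. D_y = 42/5  [D divides CE with CD:DE = 2/5:3/5]
   → D = (-1/5, 42/5)
5. B_x = -3/2  [B is the midpoint of CE]
6. B_y = 9  [B is the midpoint of CE]
   → B = (-3/2, 9)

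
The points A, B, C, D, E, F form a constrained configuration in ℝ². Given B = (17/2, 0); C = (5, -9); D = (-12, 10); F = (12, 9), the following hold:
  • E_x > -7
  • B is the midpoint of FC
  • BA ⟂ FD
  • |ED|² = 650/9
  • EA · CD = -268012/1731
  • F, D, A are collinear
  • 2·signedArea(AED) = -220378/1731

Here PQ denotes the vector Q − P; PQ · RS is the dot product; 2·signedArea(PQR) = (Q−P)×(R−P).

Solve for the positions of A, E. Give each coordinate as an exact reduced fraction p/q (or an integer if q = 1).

1. A_x = 5124/577  [F, D, A are collinear ∩ BA ⟂ FD]
2. A_y = 5268/577  [F, D, A are collinear ∩ BA ⟂ FD]
   → A = (5124/577, 5268/577)
3. E_x = -19/3  [EA · CD = -268012/1731 ∩ 2·signedArea(AED) = -220378/1731]
4. E_y = 11/3  [EA · CD = -268012/1731 ∩ 2·signedArea(AED) = -220378/1731]
   → E = (-19/3, 11/3)

A = (5124/577, 5268/577)
E = (-19/3, 11/3)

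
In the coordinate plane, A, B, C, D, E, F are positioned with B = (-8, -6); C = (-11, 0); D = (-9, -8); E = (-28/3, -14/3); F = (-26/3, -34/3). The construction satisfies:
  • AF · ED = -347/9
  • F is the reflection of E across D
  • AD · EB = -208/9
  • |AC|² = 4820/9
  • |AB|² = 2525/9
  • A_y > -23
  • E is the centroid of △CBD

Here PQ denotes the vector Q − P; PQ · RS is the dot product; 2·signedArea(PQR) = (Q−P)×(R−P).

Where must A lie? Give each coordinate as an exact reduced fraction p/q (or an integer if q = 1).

A = (-19/3, -68/3)

1. A_x = -19/3  [AD · EB = -208/9 ∩ AF · ED = -347/9]
2. A_y = -68/3  [AD · EB = -208/9 ∩ AF · ED = -347/9]
   → A = (-19/3, -68/3)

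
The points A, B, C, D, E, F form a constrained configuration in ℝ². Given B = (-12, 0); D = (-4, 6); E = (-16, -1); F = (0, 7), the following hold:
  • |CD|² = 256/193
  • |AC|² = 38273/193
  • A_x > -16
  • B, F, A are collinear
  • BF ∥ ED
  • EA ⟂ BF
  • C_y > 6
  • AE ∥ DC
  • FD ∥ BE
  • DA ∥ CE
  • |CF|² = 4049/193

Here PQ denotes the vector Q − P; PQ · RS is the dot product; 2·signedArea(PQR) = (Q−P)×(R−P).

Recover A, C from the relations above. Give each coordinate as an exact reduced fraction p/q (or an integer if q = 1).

A = (-2976/193, -385/193)
C = (-884/193, 1350/193)

1. A_x = -2976/193  [B, F, A are collinear ∩ EA ⟂ BF]
2. A_y = -385/193  [B, F, A are collinear ∩ EA ⟂ BF]
   → A = (-2976/193, -385/193)
3. C_x = -884/193  [DA ∥ CE ∩ AE ∥ DC]
4. C_y = 1350/193  [DA ∥ CE ∩ AE ∥ DC]
   → C = (-884/193, 1350/193)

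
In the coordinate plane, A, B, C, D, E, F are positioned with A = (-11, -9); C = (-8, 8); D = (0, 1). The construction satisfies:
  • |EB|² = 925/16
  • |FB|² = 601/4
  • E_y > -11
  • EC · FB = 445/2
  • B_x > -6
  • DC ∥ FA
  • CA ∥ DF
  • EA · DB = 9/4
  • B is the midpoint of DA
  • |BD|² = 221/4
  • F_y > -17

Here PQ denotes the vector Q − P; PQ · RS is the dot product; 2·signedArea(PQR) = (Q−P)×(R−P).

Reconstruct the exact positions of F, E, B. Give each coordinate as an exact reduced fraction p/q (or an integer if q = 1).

1. F_x = -3  [DC ∥ FA ∩ CA ∥ DF]
2. F_y = -16  [DC ∥ FA ∩ CA ∥ DF]
   → F = (-3, -16)
3. B_x = -11/2  [B is the midpoint of DA]
4. B_y = -4  [B is the midpoint of DA]
   → B = (-11/2, -4)
5. E_x = -9  [EA · DB = 9/4 ∩ EC · FB = 445/2]
6. E_y = -43/4  [EA · DB = 9/4 ∩ EC · FB = 445/2]
   → E = (-9, -43/4)

B = (-11/2, -4)
E = (-9, -43/4)
F = (-3, -16)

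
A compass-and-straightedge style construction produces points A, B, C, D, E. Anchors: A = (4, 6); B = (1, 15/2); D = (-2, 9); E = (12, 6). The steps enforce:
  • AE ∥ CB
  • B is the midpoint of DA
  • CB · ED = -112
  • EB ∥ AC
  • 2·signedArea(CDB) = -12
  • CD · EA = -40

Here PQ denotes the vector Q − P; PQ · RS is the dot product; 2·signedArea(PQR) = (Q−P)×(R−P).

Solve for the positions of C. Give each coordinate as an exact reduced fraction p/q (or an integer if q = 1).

1. C_x = -7  [AE ∥ CB ∩ EB ∥ AC]
2. C_y = 15/2  [AE ∥ CB ∩ EB ∥ AC]
   → C = (-7, 15/2)

C = (-7, 15/2)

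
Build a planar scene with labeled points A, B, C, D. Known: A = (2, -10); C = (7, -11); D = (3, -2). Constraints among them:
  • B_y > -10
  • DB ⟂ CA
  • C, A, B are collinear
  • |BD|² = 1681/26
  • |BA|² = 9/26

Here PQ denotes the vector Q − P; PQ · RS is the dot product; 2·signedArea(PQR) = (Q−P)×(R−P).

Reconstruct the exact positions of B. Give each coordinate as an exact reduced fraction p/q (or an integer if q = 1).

1. B_x = 37/26  [C, A, B are collinear ∩ DB ⟂ CA]
2. B_y = -257/26  [C, A, B are collinear ∩ DB ⟂ CA]
   → B = (37/26, -257/26)

B = (37/26, -257/26)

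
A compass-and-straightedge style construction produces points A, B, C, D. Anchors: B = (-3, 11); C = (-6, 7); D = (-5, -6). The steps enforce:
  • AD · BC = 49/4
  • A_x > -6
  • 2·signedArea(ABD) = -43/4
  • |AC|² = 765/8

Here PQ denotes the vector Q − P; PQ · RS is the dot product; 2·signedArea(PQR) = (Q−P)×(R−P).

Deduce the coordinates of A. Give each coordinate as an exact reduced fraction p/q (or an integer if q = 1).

A = (-21/4, -11/4)

1. A_x = -21/4  [AD · BC = 49/4 ∩ 2·signedArea(ABD) = -43/4]
2. A_y = -11/4  [AD · BC = 49/4 ∩ 2·signedArea(ABD) = -43/4]
   → A = (-21/4, -11/4)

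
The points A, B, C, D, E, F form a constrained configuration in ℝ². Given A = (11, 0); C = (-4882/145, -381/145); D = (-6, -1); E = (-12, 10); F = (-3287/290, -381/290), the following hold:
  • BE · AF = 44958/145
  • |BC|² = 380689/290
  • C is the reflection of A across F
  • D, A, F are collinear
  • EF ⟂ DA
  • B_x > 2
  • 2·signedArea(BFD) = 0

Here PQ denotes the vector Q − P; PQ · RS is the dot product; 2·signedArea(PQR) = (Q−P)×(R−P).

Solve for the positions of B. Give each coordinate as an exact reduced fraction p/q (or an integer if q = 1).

1. B_x = 5/2  [2·signedArea(BFD) = 0 ∩ BE · AF = 44958/145]
2. B_y = -1/2  [2·signedArea(BFD) = 0 ∩ BE · AF = 44958/145]
   → B = (5/2, -1/2)

B = (5/2, -1/2)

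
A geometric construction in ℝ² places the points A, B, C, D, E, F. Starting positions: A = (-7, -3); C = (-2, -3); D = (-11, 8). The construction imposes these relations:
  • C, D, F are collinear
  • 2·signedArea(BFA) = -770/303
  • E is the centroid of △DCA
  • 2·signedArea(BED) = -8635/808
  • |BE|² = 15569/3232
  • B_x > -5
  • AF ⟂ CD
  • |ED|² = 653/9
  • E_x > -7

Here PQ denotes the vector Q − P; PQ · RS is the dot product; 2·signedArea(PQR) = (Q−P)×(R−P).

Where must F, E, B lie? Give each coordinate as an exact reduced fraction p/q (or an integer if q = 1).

B = (-11321/2424, -595/2424)
E = (-20/3, 2/3)
F = (-809/202, -111/202)

1. F_x = -809/202  [C, D, F are collinear ∩ AF ⟂ CD]
2. F_y = -111/202  [C, D, F are collinear ∩ AF ⟂ CD]
   → F = (-809/202, -111/202)
3. E_x = -20/3  [E is the centroid of △DCA]
4. E_y = 2/3  [E is the centroid of △DCA]
   → E = (-20/3, 2/3)
5. B_x = -11321/2424  [2·signedArea(BED) = -8635/808 ∩ 2·signedArea(BFA) = -770/303]
6. B_y = -595/2424  [2·signedArea(BED) = -8635/808 ∩ 2·signedArea(BFA) = -770/303]
   → B = (-11321/2424, -595/2424)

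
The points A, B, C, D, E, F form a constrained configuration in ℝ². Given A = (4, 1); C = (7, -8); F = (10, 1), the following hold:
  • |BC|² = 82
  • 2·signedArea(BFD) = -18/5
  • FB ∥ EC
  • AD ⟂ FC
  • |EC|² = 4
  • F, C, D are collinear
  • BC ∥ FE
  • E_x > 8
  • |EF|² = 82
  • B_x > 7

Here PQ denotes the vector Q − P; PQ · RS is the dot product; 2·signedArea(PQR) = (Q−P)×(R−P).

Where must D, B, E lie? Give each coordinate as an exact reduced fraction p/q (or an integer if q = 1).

1. D_x = 47/5  [F, C, D are collinear ∩ AD ⟂ FC]
2. D_y = -4/5  [F, C, D are collinear ∩ AD ⟂ FC]
   → D = (47/5, -4/5)
3. B_x = 8  [line 9/5·x + -3/5·y + -69/5 = 0 ∩ |BC|² = 82]
4. B_y = 1  [line 9/5·x + -3/5·y + -69/5 = 0 ∩ |BC|² = 82]
   → B = (8, 1)
5. E_x = 9  [FB ∥ EC ∩ BC ∥ FE]
6. E_y = -8  [FB ∥ EC ∩ BC ∥ FE]
   → E = (9, -8)

B = (8, 1)
D = (47/5, -4/5)
E = (9, -8)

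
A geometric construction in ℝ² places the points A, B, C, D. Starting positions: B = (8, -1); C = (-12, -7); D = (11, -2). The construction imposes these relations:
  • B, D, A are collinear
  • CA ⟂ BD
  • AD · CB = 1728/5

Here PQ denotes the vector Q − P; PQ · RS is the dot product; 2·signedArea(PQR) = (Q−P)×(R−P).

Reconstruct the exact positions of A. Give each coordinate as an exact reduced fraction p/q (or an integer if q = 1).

1. A_x = -41/5  [B, D, A are collinear ∩ CA ⟂ BD]
2. A_y = 22/5  [B, D, A are collinear ∩ CA ⟂ BD]
   → A = (-41/5, 22/5)

A = (-41/5, 22/5)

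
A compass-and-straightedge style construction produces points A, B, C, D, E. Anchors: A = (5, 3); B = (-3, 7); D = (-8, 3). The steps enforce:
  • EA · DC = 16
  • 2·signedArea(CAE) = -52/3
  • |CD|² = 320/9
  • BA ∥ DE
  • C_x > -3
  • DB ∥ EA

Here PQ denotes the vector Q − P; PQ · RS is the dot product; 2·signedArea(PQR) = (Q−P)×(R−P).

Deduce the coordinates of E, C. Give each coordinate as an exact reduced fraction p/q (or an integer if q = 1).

C = (-8/3, 1/3)
E = (0, -1)

1. E_x = 0  [DB ∥ EA ∩ BA ∥ DE]
2. E_y = -1  [DB ∥ EA ∩ BA ∥ DE]
   → E = (0, -1)
3. C_x = -8/3  [2·signedArea(CAE) = -52/3 ∩ EA · DC = 16]
4. C_y = 1/3  [2·signedArea(CAE) = -52/3 ∩ EA · DC = 16]
   → C = (-8/3, 1/3)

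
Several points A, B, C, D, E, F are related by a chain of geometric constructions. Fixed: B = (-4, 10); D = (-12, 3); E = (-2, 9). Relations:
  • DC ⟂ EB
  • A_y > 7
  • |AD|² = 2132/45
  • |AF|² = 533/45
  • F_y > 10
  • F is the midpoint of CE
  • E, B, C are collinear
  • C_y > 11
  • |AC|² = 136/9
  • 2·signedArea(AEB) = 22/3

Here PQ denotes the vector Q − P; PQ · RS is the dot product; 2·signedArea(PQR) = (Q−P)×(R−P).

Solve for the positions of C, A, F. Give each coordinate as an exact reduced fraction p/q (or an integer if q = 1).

A = (-36/5, 119/15)
C = (-38/5, 59/5)
F = (-24/5, 52/5)

1. C_x = -38/5  [E, B, C are collinear ∩ DC ⟂ EB]
2. C_y = 59/5  [E, B, C are collinear ∩ DC ⟂ EB]
   → C = (-38/5, 59/5)
3. F_x = -24/5  [F is the midpoint of CE]
4. F_y = 52/5  [F is the midpoint of CE]
   → F = (-24/5, 52/5)
5. A_x = -36/5  [line -1·x + -2·y + 26/3 = 0 ∩ |AF|² = 533/45]
6. A_y = 119/15  [line -1·x + -2·y + 26/3 = 0 ∩ |AF|² = 533/45]
   → A = (-36/5, 119/15)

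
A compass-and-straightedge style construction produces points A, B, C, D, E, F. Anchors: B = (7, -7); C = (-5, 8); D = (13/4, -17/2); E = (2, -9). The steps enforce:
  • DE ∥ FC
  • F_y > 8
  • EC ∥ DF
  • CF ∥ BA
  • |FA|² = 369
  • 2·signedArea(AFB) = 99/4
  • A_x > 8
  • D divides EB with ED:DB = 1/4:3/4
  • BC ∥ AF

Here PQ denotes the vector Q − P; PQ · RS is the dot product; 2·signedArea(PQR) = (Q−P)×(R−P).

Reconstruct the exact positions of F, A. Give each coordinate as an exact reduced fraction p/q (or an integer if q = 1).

1. F_x = -15/4  [DE ∥ FC ∩ EC ∥ DF]
2. F_y = 17/2  [DE ∥ FC ∩ EC ∥ DF]
   → F = (-15/4, 17/2)
3. A_x = 33/4  [BC ∥ AF ∩ CF ∥ BA]
4. A_y = -13/2  [BC ∥ AF ∩ CF ∥ BA]
   → A = (33/4, -13/2)

A = (33/4, -13/2)
F = (-15/4, 17/2)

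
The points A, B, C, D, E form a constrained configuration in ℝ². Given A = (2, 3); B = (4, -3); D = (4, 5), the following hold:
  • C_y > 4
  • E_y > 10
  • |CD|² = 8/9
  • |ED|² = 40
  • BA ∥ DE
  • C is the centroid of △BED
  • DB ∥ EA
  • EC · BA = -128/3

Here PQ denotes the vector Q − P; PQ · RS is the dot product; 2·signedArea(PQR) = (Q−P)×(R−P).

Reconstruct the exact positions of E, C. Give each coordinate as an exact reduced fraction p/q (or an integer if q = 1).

C = (10/3, 13/3)
E = (2, 11)

1. E_x = 2  [DB ∥ EA ∩ BA ∥ DE]
2. E_y = 11  [DB ∥ EA ∩ BA ∥ DE]
   → E = (2, 11)
3. C_x = 10/3  [C is the centroid of △BED]
4. C_y = 13/3  [C is the centroid of △BED]
   → C = (10/3, 13/3)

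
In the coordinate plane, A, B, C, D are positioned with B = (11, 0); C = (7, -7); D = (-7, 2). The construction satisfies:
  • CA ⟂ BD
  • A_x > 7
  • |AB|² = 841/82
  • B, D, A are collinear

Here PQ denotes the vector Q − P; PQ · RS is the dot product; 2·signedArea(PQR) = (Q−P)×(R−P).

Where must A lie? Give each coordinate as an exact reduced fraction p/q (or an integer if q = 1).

A = (641/82, 29/82)

1. A_x = 641/82  [B, D, A are collinear ∩ CA ⟂ BD]
2. A_y = 29/82  [B, D, A are collinear ∩ CA ⟂ BD]
   → A = (641/82, 29/82)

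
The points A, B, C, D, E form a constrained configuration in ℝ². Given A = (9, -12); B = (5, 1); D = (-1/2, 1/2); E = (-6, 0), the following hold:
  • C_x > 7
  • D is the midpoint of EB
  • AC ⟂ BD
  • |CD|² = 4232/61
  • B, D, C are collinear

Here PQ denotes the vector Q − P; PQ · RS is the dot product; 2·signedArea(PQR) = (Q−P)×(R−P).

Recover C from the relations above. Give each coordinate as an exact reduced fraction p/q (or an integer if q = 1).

C = (951/122, 153/122)

1. C_x = 951/122  [B, D, C are collinear ∩ AC ⟂ BD]
2. C_y = 153/122  [B, D, C are collinear ∩ AC ⟂ BD]
   → C = (951/122, 153/122)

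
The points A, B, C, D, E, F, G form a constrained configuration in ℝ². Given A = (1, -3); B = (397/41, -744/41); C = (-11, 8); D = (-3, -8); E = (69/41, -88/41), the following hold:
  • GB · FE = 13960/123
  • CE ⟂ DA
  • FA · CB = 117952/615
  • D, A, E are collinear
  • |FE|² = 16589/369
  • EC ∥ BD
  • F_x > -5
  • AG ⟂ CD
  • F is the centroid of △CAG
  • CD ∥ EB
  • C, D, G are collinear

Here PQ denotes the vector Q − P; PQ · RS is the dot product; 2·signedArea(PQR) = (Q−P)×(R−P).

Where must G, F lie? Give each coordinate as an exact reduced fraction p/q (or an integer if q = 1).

F = (-71/15, -1/5)
G = (-21/5, -28/5)

1. G_x = -21/5  [C, D, G are collinear ∩ AG ⟂ CD]
2. G_y = -28/5  [C, D, G are collinear ∩ AG ⟂ CD]
   → G = (-21/5, -28/5)
3. F_x = -71/15  [F is the centroid of △CAG]
4. F_y = -1/5  [F is the centroid of △CAG]
   → F = (-71/15, -1/5)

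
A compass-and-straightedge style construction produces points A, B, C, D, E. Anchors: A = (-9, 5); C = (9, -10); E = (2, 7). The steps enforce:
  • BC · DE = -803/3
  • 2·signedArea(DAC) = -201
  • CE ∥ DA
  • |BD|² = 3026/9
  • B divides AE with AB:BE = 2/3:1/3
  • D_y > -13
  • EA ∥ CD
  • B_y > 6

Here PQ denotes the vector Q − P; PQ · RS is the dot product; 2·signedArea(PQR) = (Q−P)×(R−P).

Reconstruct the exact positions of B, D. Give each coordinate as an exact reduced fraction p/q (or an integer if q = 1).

B = (-5/3, 19/3)
D = (-2, -12)

1. B_x = -5/3  [B divides AE with AB:BE = 2/3:1/3]
2. B_y = 19/3  [B divides AE with AB:BE = 2/3:1/3]
   → B = (-5/3, 19/3)
3. D_x = -2  [CE ∥ DA ∩ EA ∥ CD]
4. D_y = -12  [CE ∥ DA ∩ EA ∥ CD]
   → D = (-2, -12)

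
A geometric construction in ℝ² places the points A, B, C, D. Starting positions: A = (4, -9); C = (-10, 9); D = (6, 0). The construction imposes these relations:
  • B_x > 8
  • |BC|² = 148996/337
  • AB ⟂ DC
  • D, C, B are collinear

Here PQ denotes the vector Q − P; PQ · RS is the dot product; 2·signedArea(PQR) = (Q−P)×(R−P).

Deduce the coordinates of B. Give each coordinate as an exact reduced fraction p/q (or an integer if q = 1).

B = (2806/337, -441/337)

1. B_x = 2806/337  [D, C, B are collinear ∩ AB ⟂ DC]
2. B_y = -441/337  [D, C, B are collinear ∩ AB ⟂ DC]
   → B = (2806/337, -441/337)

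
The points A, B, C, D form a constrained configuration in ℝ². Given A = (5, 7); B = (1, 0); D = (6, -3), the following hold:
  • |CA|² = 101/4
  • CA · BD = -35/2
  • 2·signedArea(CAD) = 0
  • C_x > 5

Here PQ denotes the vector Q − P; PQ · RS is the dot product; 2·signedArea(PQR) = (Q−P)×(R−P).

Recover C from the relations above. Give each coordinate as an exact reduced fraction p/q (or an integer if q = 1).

C = (11/2, 2)

1. C_x = 11/2  [2·signedArea(CAD) = 0 ∩ CA · BD = -35/2]
2. C_y = 2  [2·signedArea(CAD) = 0 ∩ CA · BD = -35/2]
   → C = (11/2, 2)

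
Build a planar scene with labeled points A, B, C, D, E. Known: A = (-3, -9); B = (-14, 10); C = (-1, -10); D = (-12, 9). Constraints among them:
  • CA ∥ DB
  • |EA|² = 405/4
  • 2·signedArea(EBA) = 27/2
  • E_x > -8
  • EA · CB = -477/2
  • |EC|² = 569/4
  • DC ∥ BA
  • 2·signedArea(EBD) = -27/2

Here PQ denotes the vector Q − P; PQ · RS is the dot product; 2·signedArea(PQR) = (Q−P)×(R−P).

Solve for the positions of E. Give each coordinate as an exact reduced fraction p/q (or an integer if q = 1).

1. E_x = -15/2  [2·signedArea(EBA) = 27/2 ∩ EA · CB = -477/2]
2. E_y = 0  [2·signedArea(EBA) = 27/2 ∩ EA · CB = -477/2]
   → E = (-15/2, 0)

E = (-15/2, 0)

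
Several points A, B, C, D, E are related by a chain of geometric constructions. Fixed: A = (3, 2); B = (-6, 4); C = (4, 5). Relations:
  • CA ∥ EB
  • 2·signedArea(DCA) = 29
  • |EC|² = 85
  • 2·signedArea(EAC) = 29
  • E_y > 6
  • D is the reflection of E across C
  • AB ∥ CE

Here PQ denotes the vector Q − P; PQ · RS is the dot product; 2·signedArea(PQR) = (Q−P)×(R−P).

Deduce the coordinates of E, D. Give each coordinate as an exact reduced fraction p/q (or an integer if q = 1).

1. E_x = -5  [CA ∥ EB ∩ AB ∥ CE]
2. E_y = 7  [CA ∥ EB ∩ AB ∥ CE]
   → E = (-5, 7)
3. D_x = 13  [D is the reflection of E across C]
4. D_y = 3  [D is the reflection of E across C]
   → D = (13, 3)

D = (13, 3)
E = (-5, 7)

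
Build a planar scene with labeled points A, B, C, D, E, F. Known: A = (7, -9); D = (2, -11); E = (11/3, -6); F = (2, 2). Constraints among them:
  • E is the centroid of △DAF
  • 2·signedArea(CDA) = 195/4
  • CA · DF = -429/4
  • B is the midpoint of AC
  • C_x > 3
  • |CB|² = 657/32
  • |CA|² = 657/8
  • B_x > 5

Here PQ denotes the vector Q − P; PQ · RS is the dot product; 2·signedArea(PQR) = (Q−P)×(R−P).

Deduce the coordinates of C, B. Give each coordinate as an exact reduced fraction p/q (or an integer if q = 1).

B = (41/8, -39/8)
C = (13/4, -3/4)

1. C_x = 13/4  [2·signedArea(CDA) = 195/4 ∩ CA · DF = -429/4]
2. C_y = -3/4  [2·signedArea(CDA) = 195/4 ∩ CA · DF = -429/4]
   → C = (13/4, -3/4)
3. B_x = 41/8  [B is the midpoint of AC]
4. B_y = -39/8  [B is the midpoint of AC]
   → B = (41/8, -39/8)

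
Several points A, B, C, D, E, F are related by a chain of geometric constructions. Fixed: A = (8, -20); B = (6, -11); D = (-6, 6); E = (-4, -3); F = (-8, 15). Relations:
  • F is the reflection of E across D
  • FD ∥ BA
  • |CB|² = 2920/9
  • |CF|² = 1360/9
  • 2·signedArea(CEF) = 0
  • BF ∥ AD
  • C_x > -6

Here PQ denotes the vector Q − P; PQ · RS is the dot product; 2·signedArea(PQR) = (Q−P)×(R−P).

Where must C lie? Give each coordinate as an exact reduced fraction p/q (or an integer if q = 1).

1. C_x = -16/3  [line -18·x + -4·y + -84 = 0 ∩ |CF|² = 1360/9]
2. C_y = 3  [line -18·x + -4·y + -84 = 0 ∩ |CF|² = 1360/9]
   → C = (-16/3, 3)

C = (-16/3, 3)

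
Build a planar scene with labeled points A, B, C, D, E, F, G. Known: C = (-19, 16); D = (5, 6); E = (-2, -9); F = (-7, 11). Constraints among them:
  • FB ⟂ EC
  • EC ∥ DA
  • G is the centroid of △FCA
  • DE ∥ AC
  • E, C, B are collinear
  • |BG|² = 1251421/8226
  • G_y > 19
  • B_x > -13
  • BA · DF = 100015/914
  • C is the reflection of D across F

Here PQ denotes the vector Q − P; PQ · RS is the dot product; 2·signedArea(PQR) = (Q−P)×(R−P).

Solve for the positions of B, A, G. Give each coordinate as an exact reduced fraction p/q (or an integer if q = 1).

1. B_x = -11773/914  [E, C, B are collinear ∩ FB ⟂ EC]
2. B_y = 6399/914  [E, C, B are collinear ∩ FB ⟂ EC]
   → B = (-11773/914, 6399/914)
3. A_x = -12  [DE ∥ AC ∩ EC ∥ DA]
4. A_y = 31  [DE ∥ AC ∩ EC ∥ DA]
   → A = (-12, 31)
5. G_x = -38/3  [G is the centroid of △FCA]
6. G_y = 58/3  [G is the centroid of △FCA]
   → G = (-38/3, 58/3)

A = (-12, 31)
B = (-11773/914, 6399/914)
G = (-38/3, 58/3)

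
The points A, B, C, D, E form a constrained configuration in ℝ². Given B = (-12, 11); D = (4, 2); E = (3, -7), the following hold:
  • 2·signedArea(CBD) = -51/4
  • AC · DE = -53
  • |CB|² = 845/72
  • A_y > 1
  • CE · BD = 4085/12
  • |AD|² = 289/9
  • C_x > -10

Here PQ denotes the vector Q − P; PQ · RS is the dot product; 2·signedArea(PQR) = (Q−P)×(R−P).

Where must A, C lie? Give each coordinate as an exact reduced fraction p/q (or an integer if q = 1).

A = (-5/3, 2)
C = (-113/12, 35/4)

1. C_x = -113/12  [2·signedArea(CBD) = -51/4 ∩ CE · BD = 4085/12]
2. C_y = 35/4  [2·signedArea(CBD) = -51/4 ∩ CE · BD = 4085/12]
   → C = (-113/12, 35/4)
3. A_x = -5/3  [line 1·x + 9·y + -49/3 = 0 ∩ |AD|² = 289/9]
4. A_y = 2  [line 1·x + 9·y + -49/3 = 0 ∩ |AD|² = 289/9]
   → A = (-5/3, 2)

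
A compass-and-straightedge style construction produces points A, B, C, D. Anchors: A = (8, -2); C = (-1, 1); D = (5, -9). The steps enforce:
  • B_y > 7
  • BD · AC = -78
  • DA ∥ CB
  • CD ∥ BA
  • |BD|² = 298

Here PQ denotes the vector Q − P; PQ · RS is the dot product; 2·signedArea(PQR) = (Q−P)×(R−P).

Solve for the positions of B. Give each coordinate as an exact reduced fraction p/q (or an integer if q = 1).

B = (2, 8)

1. B_x = 2  [CD ∥ BA ∩ DA ∥ CB]
2. B_y = 8  [CD ∥ BA ∩ DA ∥ CB]
   → B = (2, 8)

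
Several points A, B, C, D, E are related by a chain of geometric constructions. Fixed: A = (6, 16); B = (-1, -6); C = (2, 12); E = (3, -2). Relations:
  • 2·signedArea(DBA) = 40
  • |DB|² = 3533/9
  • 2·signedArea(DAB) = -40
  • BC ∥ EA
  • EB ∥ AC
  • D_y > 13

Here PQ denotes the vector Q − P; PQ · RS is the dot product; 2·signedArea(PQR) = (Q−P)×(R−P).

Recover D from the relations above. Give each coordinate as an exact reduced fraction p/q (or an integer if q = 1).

D = (10/3, 40/3)

1. D_x = 10/3  [line -22·x + 7·y + -20 = 0 ∩ |DB|² = 3533/9]
2. D_y = 40/3  [line -22·x + 7·y + -20 = 0 ∩ |DB|² = 3533/9]
   → D = (10/3, 40/3)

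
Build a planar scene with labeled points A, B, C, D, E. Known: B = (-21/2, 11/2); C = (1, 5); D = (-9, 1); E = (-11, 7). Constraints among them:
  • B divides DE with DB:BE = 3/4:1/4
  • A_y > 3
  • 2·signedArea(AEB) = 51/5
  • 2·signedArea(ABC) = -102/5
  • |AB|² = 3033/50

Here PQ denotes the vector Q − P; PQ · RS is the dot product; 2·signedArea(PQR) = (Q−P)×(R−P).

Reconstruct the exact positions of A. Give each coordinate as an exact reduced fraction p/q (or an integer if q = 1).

A = (-3, 17/5)

1. A_x = -3  [2·signedArea(AEB) = 51/5 ∩ 2·signedArea(ABC) = -102/5]
2. A_y = 17/5  [2·signedArea(AEB) = 51/5 ∩ 2·signedArea(ABC) = -102/5]
   → A = (-3, 17/5)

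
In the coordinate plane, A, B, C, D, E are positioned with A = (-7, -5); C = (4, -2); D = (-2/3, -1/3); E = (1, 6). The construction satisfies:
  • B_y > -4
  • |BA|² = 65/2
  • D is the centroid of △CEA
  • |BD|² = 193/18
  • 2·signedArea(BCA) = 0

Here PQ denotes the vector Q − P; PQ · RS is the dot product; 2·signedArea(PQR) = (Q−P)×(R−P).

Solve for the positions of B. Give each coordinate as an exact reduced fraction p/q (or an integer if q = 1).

1. B_x = -3/2  [line 3·x + -11·y + -34 = 0 ∩ |BA|² = 65/2]
2. B_y = -7/2  [line 3·x + -11·y + -34 = 0 ∩ |BA|² = 65/2]
   → B = (-3/2, -7/2)

B = (-3/2, -7/2)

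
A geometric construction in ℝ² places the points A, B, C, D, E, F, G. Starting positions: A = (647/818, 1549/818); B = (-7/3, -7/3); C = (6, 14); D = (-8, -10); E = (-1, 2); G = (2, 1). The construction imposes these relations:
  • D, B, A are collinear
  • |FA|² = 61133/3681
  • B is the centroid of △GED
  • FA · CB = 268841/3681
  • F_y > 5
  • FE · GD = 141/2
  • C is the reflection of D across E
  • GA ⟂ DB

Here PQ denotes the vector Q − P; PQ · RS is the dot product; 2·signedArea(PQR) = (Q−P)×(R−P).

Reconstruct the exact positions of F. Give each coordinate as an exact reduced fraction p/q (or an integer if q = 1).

F = (11/6, 35/6)

1. F_x = 11/6  [FE · GD = 141/2 ∩ FA · CB = 268841/3681]
2. F_y = 35/6  [FE · GD = 141/2 ∩ FA · CB = 268841/3681]
   → F = (11/6, 35/6)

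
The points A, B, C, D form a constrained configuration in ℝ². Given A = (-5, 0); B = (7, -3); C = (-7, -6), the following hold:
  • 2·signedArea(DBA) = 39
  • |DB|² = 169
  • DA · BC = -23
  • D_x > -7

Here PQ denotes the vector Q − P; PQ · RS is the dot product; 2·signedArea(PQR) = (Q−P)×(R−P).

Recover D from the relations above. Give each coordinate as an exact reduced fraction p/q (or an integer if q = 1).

D = (-6, -3)

1. D_x = -6  [DA · BC = -23 ∩ 2·signedArea(DBA) = 39]
2. D_y = -3  [DA · BC = -23 ∩ 2·signedArea(DBA) = 39]
   → D = (-6, -3)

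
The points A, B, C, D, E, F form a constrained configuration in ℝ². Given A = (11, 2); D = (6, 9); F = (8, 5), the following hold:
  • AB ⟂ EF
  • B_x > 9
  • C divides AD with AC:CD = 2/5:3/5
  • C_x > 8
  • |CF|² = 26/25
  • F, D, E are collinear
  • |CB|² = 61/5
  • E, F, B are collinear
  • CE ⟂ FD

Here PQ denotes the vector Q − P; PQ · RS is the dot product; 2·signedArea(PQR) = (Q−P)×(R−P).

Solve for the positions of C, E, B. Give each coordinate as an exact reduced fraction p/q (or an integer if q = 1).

B = (49/5, 7/5)
C = (9, 24/5)
E = (207/25, 111/25)

1. C_x = 9  [C divides AD with AC:CD = 2/5:3/5]
2. C_y = 24/5  [C divides AD with AC:CD = 2/5:3/5]
   → C = (9, 24/5)
3. E_x = 207/25  [F, D, E are collinear ∩ CE ⟂ FD]
4. E_y = 111/25  [F, D, E are collinear ∩ CE ⟂ FD]
   → E = (207/25, 111/25)
5. B_x = 49/5  [E, F, B are collinear ∩ AB ⟂ EF]
6. B_y = 7/5  [E, F, B are collinear ∩ AB ⟂ EF]
   → B = (49/5, 7/5)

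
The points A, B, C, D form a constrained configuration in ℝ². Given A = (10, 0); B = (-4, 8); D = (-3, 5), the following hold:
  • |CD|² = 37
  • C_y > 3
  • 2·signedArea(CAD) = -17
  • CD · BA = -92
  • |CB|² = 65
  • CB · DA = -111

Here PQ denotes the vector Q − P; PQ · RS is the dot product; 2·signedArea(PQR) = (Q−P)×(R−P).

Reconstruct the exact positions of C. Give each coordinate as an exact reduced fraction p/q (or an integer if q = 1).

C = (3, 4)

1. C_x = 3  [CD · BA = -92 ∩ CB · DA = -111]
2. C_y = 4  [CD · BA = -92 ∩ CB · DA = -111]
   → C = (3, 4)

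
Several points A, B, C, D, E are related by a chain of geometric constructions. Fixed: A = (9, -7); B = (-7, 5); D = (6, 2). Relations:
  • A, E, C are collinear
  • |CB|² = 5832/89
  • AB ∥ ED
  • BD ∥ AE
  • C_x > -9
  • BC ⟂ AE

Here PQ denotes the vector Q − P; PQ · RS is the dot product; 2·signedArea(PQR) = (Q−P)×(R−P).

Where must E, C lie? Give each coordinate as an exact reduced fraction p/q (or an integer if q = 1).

1. E_x = 22  [AB ∥ ED ∩ BD ∥ AE]
2. E_y = -10  [AB ∥ ED ∩ BD ∥ AE]
   → E = (22, -10)
3. C_x = -785/89  [A, E, C are collinear ∩ BC ⟂ AE]
4. C_y = -257/89  [A, E, C are collinear ∩ BC ⟂ AE]
   → C = (-785/89, -257/89)

C = (-785/89, -257/89)
E = (22, -10)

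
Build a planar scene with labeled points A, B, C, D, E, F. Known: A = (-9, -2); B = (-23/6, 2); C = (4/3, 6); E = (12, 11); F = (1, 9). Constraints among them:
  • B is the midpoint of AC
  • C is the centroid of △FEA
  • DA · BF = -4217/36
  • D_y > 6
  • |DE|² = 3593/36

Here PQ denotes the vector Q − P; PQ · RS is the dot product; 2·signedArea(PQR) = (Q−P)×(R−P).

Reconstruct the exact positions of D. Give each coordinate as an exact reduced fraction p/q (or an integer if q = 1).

1. D_x = 19/6  [line -29/6·x + -7·y + 2147/36 = 0 ∩ |DE|² = 3593/36]
2. D_y = 19/3  [line -29/6·x + -7·y + 2147/36 = 0 ∩ |DE|² = 3593/36]
   → D = (19/6, 19/3)

D = (19/6, 19/3)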